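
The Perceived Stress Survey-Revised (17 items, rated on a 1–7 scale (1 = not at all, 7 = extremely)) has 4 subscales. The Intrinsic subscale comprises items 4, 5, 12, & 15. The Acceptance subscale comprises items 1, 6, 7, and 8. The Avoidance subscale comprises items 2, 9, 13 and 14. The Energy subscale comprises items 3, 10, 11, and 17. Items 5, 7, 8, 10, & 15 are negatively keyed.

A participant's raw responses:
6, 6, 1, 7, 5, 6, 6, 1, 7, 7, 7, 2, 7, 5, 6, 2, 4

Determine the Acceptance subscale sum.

Acceptance items: 1, 6, 7, 8.
Of these, items 7 and 8 are negatively keyed; reversed = (1+7) − raw = 8 − raw.
  item 1: 6
  item 6: 6
  item 7: 8 − 6 = 2
  item 8: 8 − 1 = 7
Sum = 6 + 6 + 2 + 7 = 21

21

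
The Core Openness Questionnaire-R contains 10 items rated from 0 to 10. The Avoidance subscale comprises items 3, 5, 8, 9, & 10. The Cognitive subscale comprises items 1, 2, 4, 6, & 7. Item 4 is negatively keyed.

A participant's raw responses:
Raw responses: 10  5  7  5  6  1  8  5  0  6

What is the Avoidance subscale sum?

24

Avoidance items: 3, 5, 8, 9, 10.
  item 3: 7
  item 5: 6
  item 8: 5
  item 9: 0
  item 10: 6
Sum = 7 + 6 + 5 + 0 + 6 = 24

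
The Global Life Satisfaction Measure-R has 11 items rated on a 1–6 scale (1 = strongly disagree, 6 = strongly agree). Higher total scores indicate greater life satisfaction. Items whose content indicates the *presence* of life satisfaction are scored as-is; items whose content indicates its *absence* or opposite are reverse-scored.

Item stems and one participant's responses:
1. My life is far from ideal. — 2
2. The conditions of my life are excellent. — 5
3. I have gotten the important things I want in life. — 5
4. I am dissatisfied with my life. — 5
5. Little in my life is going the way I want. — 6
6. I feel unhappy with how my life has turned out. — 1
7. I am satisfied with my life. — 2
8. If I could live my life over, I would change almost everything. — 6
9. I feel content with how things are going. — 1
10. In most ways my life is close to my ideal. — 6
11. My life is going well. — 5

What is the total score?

Items 1, 4, 5, 6, 8 describe the absence/opposite of life satisfaction → reverse-score.
reversed = (1+6) − raw = 7 − raw.
  item 1: 7 − 2 = 5
  item 2: 5
  item 3: 5
  item 4: 7 − 5 = 2
  item 5: 7 − 6 = 1
  item 6: 7 − 1 = 6
  item 7: 2
  item 8: 7 − 6 = 1
  item 9: 1
  item 10: 6
  item 11: 5
Total = 5 + 5 + 5 + 2 + 1 + 6 + 2 + 1 + 1 + 6 + 5 = 39

39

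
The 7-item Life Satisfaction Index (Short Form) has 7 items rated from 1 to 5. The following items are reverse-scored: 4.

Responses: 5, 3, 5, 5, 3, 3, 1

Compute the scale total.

21

Raw sum = 25. Reverse-scored items: 4; their raw sum = 5.
Each reversal replaces raw with 6 − raw, changing the total by 6 − 2·raw per item.
Total = 25 + 1·6 − 2·5 = 25 + 6 − 10 = 21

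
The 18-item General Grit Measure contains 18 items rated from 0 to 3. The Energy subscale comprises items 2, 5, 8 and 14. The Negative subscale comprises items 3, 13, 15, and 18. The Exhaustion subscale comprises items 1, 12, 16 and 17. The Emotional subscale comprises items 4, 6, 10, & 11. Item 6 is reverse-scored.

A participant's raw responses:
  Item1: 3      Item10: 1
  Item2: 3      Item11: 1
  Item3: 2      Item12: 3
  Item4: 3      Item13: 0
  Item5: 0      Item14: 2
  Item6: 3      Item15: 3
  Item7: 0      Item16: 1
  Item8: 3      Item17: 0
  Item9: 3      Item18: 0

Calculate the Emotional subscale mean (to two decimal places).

Emotional items: 4, 6, 10, 11.
Of these, item 6 is reverse-scored; on a 0–3 scale, reversed = 3 − raw.
  item 4: 3
  item 6: 3 − 3 = 0
  item 10: 1
  item 11: 1
Sum = 3 + 0 + 1 + 1 = 5
Mean = 5 / 4 = 1.25

1.25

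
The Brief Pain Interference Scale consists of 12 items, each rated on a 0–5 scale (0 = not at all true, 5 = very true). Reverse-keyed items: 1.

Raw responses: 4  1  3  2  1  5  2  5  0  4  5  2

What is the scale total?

31

Raw sum = 34. Reverse-keyed items: 1; their raw sum = 4.
Each reversal replaces raw with 5 − raw, changing the total by 5 − 2·raw per item.
Total = 34 + 1·5 − 2·4 = 34 + 5 − 8 = 31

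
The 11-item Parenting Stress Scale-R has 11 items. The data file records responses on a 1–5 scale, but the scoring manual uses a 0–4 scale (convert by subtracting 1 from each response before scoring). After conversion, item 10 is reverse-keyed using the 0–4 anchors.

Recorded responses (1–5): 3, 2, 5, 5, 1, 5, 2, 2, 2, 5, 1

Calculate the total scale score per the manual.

Convert to 0–4: 2, 1, 4, 4, 0, 4, 1, 1, 1, 4, 0
Reverse-coded (on a 0–4 scale, reversed = 4 − raw):
  item 10: 4 − 4 = 0
Scored: 2, 1, 4, 4, 0, 4, 1, 1, 1, 0, 0
Total = 18

18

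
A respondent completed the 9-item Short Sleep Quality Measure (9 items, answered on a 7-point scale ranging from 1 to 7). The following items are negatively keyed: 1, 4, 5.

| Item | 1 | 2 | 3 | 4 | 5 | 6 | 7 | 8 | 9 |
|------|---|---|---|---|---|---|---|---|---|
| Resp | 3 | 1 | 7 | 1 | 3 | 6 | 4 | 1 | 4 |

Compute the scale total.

40

Raw sum = 30. Negatively keyed items: 1, 4, 5; their raw sum = 7.
Each reversal replaces raw with 8 − raw, changing the total by 8 − 2·raw per item.
Total = 30 + 3·8 − 2·7 = 30 + 24 − 14 = 40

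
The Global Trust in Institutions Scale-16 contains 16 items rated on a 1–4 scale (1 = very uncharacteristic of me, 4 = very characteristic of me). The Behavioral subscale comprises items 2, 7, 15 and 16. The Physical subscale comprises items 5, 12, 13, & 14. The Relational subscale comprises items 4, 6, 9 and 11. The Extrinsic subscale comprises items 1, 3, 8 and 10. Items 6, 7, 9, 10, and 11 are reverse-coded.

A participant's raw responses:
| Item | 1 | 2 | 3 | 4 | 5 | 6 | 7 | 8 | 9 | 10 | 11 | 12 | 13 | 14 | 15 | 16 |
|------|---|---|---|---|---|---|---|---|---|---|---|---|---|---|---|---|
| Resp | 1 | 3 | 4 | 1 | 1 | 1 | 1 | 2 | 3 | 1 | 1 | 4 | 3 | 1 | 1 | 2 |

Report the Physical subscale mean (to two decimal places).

Physical items: 5, 12, 13, 14.
  item 5: 1
  item 12: 4
  item 13: 3
  item 14: 1
Sum = 1 + 4 + 3 + 1 = 9
Mean = 9 / 4 = 2.25

2.25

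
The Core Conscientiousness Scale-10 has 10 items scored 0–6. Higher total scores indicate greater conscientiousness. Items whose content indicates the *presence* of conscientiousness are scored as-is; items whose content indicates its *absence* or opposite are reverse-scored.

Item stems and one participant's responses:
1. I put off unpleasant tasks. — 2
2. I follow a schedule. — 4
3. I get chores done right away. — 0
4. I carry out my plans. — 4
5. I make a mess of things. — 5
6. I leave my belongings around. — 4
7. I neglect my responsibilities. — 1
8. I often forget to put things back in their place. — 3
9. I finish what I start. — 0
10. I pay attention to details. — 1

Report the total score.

24

Items 1, 5, 6, 7, 8 describe the absence/opposite of conscientiousness → reverse-score.
reversed = (0+6) − raw = 6 − raw.
  item 1: 6 − 2 = 4
  item 2: 4
  item 3: 0
  item 4: 4
  item 5: 6 − 5 = 1
  item 6: 6 − 4 = 2
  item 7: 6 − 1 = 5
  item 8: 6 − 3 = 3
  item 9: 0
  item 10: 1
Total = 4 + 4 + 0 + 4 + 1 + 2 + 5 + 3 + 0 + 1 = 24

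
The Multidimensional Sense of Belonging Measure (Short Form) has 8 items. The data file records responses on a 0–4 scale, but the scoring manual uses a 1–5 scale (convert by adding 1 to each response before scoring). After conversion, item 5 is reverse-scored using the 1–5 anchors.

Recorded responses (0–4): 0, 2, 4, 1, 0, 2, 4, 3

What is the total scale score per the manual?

Convert to 1–5: 1, 3, 5, 2, 1, 3, 5, 4
Reverse-coded (reverse-coded value = 6 − response):
  item 5: 6 − 1 = 5
Scored: 1, 3, 5, 2, 5, 3, 5, 4
Total = 28

28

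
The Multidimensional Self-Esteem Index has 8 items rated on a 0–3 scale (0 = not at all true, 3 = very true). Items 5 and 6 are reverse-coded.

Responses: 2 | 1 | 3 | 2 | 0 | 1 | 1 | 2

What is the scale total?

Raw sum = 12. Reverse-coded items: 5, 6; their raw sum = 1.
Each reversal replaces raw with 3 − raw, changing the total by 3 − 2·raw per item.
Total = 12 + 2·3 − 2·1 = 12 + 6 − 2 = 16

16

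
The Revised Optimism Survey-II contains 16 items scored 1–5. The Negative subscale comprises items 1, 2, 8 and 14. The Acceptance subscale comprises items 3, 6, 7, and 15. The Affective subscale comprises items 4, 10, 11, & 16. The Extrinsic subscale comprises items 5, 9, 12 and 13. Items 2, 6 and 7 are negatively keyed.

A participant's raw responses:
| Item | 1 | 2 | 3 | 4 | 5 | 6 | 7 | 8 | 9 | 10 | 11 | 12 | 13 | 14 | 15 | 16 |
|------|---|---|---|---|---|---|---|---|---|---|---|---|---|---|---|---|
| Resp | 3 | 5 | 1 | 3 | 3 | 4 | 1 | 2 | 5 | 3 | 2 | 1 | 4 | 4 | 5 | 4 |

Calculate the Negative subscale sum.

10

Negative items: 1, 2, 8, 14.
Of these, item 2 is negatively keyed; on a 1–5 scale, reversed = 6 − raw.
  item 1: 3
  item 2: 6 − 5 = 1
  item 8: 2
  item 14: 4
Sum = 3 + 1 + 2 + 4 = 10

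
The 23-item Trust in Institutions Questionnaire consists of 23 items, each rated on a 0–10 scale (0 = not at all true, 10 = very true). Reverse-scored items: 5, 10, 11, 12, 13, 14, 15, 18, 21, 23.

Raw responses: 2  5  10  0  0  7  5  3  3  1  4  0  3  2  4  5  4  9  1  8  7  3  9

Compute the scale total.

Reverse-coded items (on a 0–10 scale, reversed = 10 − raw):
  item 5: 10 − 0 = 10
  item 10: 10 − 1 = 9
  item 11: 10 − 4 = 6
  item 12: 10 − 0 = 10
  item 13: 10 − 3 = 7
  item 14: 10 − 2 = 8
  item 15: 10 − 4 = 6
  item 18: 10 − 9 = 1
  item 21: 10 − 7 = 3
  item 23: 10 − 9 = 1
After reverse-coding: 2, 5, 10, 0, 10, 7, 5, 3, 3, 9, 6, 10, 7, 8, 6, 5, 4, 1, 1, 8, 3, 3, 1
Total = 2 + 5 + 10 + 0 + 10 + 7 + 5 + 3 + 3 + 9 + 6 + 10 + 7 + 8 + 6 + 5 + 4 + 1 + 1 + 8 + 3 + 3 + 1 = 117

117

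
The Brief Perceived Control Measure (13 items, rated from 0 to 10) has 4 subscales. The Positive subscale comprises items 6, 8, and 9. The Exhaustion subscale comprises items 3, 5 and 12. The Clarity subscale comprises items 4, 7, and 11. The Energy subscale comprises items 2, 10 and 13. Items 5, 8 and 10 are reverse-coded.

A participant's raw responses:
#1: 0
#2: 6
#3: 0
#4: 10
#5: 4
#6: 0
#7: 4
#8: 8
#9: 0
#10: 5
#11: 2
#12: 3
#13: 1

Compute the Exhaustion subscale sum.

9

Exhaustion items: 3, 5, 12.
Of these, item 5 is reverse-coded; reversed = (0+10) − raw = 10 − raw.
  item 3: 0
  item 5: 10 − 4 = 6
  item 12: 3
Sum = 0 + 6 + 3 = 9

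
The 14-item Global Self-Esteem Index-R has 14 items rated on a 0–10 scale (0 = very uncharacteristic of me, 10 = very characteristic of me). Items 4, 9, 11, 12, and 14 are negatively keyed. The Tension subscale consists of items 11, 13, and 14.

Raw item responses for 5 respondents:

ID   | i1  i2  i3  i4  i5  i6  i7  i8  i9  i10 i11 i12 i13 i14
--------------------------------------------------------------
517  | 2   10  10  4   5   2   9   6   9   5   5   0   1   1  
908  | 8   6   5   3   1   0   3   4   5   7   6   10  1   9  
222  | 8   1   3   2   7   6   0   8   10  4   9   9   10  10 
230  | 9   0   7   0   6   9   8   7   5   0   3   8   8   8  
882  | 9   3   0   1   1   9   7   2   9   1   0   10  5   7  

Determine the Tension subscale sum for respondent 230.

17

Respondent 230 raw: 9, 0, 7, 0, 6, 9, 8, 7, 5, 0, 3, 8, 8, 8.
Tension items: 11, 13, 14.
Reverse-coded (reverse-coded value = 10 − response):
  item 11: 10 − 3 = 7
  item 13: 8
  item 14: 10 − 8 = 2
Sum = 7 + 8 + 2 = 17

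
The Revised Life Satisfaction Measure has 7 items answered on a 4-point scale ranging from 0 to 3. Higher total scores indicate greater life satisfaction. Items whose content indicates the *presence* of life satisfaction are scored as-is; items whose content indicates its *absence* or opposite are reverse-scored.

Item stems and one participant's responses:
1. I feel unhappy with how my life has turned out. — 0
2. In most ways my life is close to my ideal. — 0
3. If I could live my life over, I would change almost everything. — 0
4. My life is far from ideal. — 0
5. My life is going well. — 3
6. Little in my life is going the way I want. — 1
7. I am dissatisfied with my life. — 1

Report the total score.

16

Items 1, 3, 4, 6, 7 describe the absence/opposite of life satisfaction → reverse-score.
reversed = (0+3) − raw = 3 − raw.
  item 1: 3 − 0 = 3
  item 2: 0
  item 3: 3 − 0 = 3
  item 4: 3 − 0 = 3
  item 5: 3
  item 6: 3 − 1 = 2
  item 7: 3 − 1 = 2
Total = 3 + 0 + 3 + 3 + 3 + 2 + 2 = 16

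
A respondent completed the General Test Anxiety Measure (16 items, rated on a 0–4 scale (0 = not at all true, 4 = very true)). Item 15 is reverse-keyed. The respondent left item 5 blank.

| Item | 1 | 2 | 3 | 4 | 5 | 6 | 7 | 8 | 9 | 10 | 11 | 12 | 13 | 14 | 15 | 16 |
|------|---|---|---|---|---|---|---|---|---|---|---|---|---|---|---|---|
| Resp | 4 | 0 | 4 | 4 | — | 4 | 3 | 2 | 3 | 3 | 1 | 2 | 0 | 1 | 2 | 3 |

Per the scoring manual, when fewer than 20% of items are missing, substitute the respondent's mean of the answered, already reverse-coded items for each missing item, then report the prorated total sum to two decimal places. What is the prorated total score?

38.40

Reverse-coded (reverse-coded value = 4 − response):
  item 15: 4 − 2 = 2
Completed scored items (15 of 16): 4, 0, 4, 4, 4, 3, 2, 3, 3, 1, 2, 0, 1, 2, 3; sum = 36.
Person mean = 36 / 15 ≈ 2.4000
Prorated total = (36 / 15) × 16 = 38.40 (to 2 dp)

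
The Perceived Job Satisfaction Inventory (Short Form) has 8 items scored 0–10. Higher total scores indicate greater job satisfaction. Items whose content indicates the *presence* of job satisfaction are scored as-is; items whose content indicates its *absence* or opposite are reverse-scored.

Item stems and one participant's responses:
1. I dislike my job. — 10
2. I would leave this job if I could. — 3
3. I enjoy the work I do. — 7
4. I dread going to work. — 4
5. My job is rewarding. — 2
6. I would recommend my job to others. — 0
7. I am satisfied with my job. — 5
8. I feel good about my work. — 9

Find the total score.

36

Items 1, 2, 4 describe the absence/opposite of job satisfaction → reverse-score.
reverse-coded value = 10 − response.
  item 1: 10 − 10 = 0
  item 2: 10 − 3 = 7
  item 3: 7
  item 4: 10 − 4 = 6
  item 5: 2
  item 6: 0
  item 7: 5
  item 8: 9
Total = 0 + 7 + 7 + 6 + 2 + 0 + 5 + 9 = 36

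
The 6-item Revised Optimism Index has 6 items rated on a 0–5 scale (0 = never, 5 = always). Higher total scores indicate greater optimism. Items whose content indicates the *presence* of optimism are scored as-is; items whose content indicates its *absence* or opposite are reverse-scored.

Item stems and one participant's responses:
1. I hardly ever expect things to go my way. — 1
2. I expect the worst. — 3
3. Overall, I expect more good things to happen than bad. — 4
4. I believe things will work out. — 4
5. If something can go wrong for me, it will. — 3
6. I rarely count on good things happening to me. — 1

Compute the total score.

Items 1, 2, 5, 6 describe the absence/opposite of optimism → reverse-score.
on a 0–5 scale, reversed = 5 − raw.
  item 1: 5 − 1 = 4
  item 2: 5 − 3 = 2
  item 3: 4
  item 4: 4
  item 5: 5 − 3 = 2
  item 6: 5 − 1 = 4
Total = 4 + 2 + 4 + 4 + 2 + 4 = 20

20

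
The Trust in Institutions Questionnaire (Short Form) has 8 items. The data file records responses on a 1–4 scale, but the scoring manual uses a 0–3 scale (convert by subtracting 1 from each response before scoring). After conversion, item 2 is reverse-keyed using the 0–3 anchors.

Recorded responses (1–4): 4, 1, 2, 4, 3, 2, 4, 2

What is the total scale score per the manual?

17

Convert to 0–3: 3, 0, 1, 3, 2, 1, 3, 1
Reverse-coded (reverse-coded value = 3 − response):
  item 2: 3 − 0 = 3
Scored: 3, 3, 1, 3, 2, 1, 3, 1
Total = 17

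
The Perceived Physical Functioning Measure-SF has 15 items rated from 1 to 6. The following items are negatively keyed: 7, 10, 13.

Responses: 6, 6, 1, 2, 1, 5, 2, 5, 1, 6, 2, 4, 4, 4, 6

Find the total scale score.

52

Reverse-coded items (reverse-coded value = 7 − response):
  item 7: 7 − 2 = 5
  item 10: 7 − 6 = 1
  item 13: 7 − 4 = 3
Scored items: 6, 6, 1, 2, 1, 5, 5, 5, 1, 1, 2, 4, 3, 4, 6
Total = 6 + 6 + 1 + 2 + 1 + 5 + 5 + 5 + 1 + 1 + 2 + 4 + 3 + 4 + 6 = 52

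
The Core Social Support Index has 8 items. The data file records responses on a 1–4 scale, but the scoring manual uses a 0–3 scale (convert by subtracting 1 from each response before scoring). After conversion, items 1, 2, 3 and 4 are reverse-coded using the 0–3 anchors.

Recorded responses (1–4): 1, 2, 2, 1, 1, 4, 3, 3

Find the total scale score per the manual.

Convert to 0–3: 0, 1, 1, 0, 0, 3, 2, 2
Reverse-coded (on a 0–3 scale, reversed = 3 − raw):
  item 1: 3 − 0 = 3
  item 2: 3 − 1 = 2
  item 3: 3 − 1 = 2
  item 4: 3 − 0 = 3
Scored: 3, 2, 2, 3, 0, 3, 2, 2
Total = 17

17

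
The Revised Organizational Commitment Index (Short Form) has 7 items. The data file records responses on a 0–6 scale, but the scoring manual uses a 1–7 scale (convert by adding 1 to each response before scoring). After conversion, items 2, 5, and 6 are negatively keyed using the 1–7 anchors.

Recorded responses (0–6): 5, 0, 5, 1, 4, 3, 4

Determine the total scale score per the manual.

33

Convert to 1–7: 6, 1, 6, 2, 5, 4, 5
Reverse-coded (reverse-coded value = 8 − response):
  item 2: 8 − 1 = 7
  item 5: 8 − 5 = 3
  item 6: 8 − 4 = 4
Scored: 6, 7, 6, 2, 3, 4, 5
Total = 33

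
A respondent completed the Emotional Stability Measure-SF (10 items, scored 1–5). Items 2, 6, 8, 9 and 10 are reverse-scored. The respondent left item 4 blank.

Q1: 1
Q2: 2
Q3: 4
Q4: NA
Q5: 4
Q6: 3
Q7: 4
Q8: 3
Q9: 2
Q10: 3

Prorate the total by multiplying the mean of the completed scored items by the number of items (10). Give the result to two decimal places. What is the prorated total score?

Reverse-coded (on a 1–5 scale, reversed = 6 − raw):
  item 2: 6 − 2 = 4
  item 6: 6 − 3 = 3
  item 8: 6 − 3 = 3
  item 9: 6 − 2 = 4
  item 10: 6 − 3 = 3
Completed scored items (9 of 10): 1, 4, 4, 4, 3, 4, 3, 4, 3; sum = 30.
Person mean = 30 / 9 ≈ 3.3333
Prorated total = (30 / 9) × 10 = 33.33 (to 2 dp)

33.33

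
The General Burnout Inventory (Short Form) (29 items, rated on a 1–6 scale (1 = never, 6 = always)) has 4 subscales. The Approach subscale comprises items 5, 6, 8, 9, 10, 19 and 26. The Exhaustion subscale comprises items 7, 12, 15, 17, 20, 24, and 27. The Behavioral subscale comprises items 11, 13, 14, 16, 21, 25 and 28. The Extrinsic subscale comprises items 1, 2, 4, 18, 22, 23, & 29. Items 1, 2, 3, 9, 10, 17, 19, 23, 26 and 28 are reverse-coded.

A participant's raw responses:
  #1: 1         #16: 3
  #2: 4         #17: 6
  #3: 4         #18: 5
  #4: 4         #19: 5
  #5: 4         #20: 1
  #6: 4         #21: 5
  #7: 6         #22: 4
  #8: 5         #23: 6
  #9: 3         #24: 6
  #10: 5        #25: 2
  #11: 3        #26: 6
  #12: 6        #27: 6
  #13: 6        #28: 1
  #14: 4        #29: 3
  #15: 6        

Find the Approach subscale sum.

22

Approach items: 5, 6, 8, 9, 10, 19, 26.
Of these, items 9, 10, 19, & 26 are reverse-coded; reversed = (1+6) − raw = 7 − raw.
  item 5: 4
  item 6: 4
  item 8: 5
  item 9: 7 − 3 = 4
  item 10: 7 − 5 = 2
  item 19: 7 − 5 = 2
  item 26: 7 − 6 = 1
Sum = 4 + 4 + 5 + 4 + 2 + 2 + 1 = 22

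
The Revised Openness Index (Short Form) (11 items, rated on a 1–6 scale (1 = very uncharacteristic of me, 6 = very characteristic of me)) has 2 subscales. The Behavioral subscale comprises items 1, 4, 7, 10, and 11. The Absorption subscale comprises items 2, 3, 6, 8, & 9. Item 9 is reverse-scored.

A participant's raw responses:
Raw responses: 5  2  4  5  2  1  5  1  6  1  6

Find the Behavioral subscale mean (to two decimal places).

4.40

Behavioral items: 1, 4, 7, 10, 11.
  item 1: 5
  item 4: 5
  item 7: 5
  item 10: 1
  item 11: 6
Sum = 5 + 5 + 5 + 1 + 6 = 22
Mean = 22 / 5 = 4.40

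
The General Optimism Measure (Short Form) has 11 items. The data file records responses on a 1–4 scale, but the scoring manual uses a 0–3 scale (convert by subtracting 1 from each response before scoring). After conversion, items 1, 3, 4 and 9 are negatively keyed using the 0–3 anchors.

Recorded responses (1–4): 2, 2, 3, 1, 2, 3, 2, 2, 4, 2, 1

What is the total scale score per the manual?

Convert to 0–3: 1, 1, 2, 0, 1, 2, 1, 1, 3, 1, 0
Reverse-coded (reverse-coded value = 3 − response):
  item 1: 3 − 1 = 2
  item 3: 3 − 2 = 1
  item 4: 3 − 0 = 3
  item 9: 3 − 3 = 0
Scored: 2, 1, 1, 3, 1, 2, 1, 1, 0, 1, 0
Total = 13

13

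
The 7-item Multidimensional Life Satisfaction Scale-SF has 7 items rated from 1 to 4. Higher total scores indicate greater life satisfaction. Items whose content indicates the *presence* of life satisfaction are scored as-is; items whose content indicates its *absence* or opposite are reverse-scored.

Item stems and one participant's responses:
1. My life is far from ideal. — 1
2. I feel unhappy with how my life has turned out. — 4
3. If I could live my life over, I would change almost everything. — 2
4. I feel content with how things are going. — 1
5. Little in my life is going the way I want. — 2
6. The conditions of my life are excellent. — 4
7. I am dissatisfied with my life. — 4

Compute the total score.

Items 1, 2, 3, 5, 7 describe the absence/opposite of life satisfaction → reverse-score.
reverse-coded value = 5 − response.
  item 1: 5 − 1 = 4
  item 2: 5 − 4 = 1
  item 3: 5 − 2 = 3
  item 4: 1
  item 5: 5 − 2 = 3
  item 6: 4
  item 7: 5 − 4 = 1
Total = 4 + 1 + 3 + 1 + 3 + 4 + 1 = 17

17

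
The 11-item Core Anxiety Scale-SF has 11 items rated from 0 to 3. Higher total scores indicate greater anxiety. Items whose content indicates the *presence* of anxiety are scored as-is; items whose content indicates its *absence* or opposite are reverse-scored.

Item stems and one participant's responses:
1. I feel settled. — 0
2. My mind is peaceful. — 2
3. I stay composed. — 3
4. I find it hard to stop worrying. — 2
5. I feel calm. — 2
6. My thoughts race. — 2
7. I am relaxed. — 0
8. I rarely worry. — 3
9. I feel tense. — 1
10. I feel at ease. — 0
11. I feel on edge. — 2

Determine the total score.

Items 1, 2, 3, 5, 7, 8, 10 describe the absence/opposite of anxiety → reverse-score.
reverse-coded value = 3 − response.
  item 1: 3 − 0 = 3
  item 2: 3 − 2 = 1
  item 3: 3 − 3 = 0
  item 4: 2
  item 5: 3 − 2 = 1
  item 6: 2
  item 7: 3 − 0 = 3
  item 8: 3 − 3 = 0
  item 9: 1
  item 10: 3 − 0 = 3
  item 11: 2
Total = 3 + 1 + 0 + 2 + 1 + 2 + 3 + 0 + 1 + 3 + 2 = 18

18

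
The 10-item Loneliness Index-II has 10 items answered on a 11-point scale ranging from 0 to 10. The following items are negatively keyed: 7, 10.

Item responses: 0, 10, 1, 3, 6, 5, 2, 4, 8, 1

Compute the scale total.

Negatively keyed items use 10 − raw:
  item 7: 10 − 2 = 8
  item 10: 10 − 1 = 9
After reverse-coding: 0, 10, 1, 3, 6, 5, 8, 4, 8, 9
Total = 0 + 10 + 1 + 3 + 6 + 5 + 8 + 4 + 8 + 9 = 54

54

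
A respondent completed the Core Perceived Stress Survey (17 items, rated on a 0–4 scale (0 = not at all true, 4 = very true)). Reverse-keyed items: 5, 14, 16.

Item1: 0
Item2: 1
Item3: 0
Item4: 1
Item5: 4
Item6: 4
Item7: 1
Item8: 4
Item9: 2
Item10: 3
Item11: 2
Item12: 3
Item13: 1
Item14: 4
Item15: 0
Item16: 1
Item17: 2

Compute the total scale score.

Reverse-coded items (reverse-coded value = 4 − response):
  item 5: 4 − 4 = 0
  item 14: 4 − 4 = 0
  item 16: 4 − 1 = 3
Scored items: 0, 1, 0, 1, 0, 4, 1, 4, 2, 3, 2, 3, 1, 0, 0, 3, 2
Total = 0 + 1 + 0 + 1 + 0 + 4 + 1 + 4 + 2 + 3 + 2 + 3 + 1 + 0 + 0 + 3 + 2 = 27

27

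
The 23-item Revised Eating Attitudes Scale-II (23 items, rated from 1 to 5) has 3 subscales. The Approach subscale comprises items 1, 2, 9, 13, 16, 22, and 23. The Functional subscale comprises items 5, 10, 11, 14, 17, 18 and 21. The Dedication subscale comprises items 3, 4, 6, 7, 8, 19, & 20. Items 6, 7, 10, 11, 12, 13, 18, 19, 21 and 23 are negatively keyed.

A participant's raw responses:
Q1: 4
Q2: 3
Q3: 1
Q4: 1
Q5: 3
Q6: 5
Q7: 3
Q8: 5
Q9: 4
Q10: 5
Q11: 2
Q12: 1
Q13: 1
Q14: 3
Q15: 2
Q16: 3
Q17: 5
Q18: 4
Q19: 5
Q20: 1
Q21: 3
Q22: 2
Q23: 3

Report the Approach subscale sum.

24

Approach items: 1, 2, 9, 13, 16, 22, 23.
Of these, items 13 & 23 are negatively keyed; on a 1–5 scale, reversed = 6 − raw.
  item 1: 4
  item 2: 3
  item 9: 4
  item 13: 6 − 1 = 5
  item 16: 3
  item 22: 2
  item 23: 6 − 3 = 3
Sum = 4 + 3 + 4 + 5 + 3 + 2 + 3 = 24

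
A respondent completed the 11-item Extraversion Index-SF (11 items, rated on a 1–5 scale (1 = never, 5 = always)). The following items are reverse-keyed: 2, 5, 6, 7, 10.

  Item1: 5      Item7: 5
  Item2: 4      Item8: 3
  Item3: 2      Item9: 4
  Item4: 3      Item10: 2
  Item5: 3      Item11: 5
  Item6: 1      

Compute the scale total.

37

Reversing items 2, 5, 6, 7, & 10 with 6 − raw:
Total = 5 + (6−4) + 2 + 3 + (6−3) + (6−1) + (6−5) + 3 + 4 + (6−2) + 5
      = 5 + 2 + 2 + 3 + 3 + 5 + 1 + 3 + 4 + 4 + 5 = 37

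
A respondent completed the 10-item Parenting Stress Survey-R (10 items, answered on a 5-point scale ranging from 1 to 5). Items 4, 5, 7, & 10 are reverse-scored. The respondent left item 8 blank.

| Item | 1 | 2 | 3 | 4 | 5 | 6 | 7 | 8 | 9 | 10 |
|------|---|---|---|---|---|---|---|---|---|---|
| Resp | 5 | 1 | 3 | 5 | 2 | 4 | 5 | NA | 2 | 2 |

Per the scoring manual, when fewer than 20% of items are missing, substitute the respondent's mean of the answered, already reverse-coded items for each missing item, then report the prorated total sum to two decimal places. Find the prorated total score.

Reverse-coded (reverse-coded value = 6 − response):
  item 4: 6 − 5 = 1
  item 5: 6 − 2 = 4
  item 7: 6 − 5 = 1
  item 10: 6 − 2 = 4
Completed scored items (9 of 10): 5, 1, 3, 1, 4, 4, 1, 2, 4; sum = 25.
Person mean = 25 / 9 ≈ 2.7778
Prorated total = (25 / 9) × 10 = 27.78 (to 2 dp)

27.78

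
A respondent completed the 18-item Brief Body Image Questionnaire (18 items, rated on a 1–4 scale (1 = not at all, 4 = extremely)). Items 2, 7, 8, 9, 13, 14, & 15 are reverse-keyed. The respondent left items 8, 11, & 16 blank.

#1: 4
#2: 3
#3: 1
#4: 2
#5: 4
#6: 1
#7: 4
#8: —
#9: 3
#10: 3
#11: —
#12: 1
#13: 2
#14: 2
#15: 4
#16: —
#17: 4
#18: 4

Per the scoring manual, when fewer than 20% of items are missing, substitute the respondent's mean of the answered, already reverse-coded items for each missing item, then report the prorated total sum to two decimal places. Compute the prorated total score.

Reverse-coded (reversed = (1+4) − raw = 5 − raw):
  item 2: 5 − 3 = 2
  item 7: 5 − 4 = 1
  item 9: 5 − 3 = 2
  item 13: 5 − 2 = 3
  item 14: 5 − 2 = 3
  item 15: 5 − 4 = 1
Completed scored items (15 of 18): 4, 2, 1, 2, 4, 1, 1, 2, 3, 1, 3, 3, 1, 4, 4; sum = 36.
Person mean = 36 / 15 ≈ 2.4000
Prorated total = (36 / 15) × 18 = 43.20 (to 2 dp)

43.20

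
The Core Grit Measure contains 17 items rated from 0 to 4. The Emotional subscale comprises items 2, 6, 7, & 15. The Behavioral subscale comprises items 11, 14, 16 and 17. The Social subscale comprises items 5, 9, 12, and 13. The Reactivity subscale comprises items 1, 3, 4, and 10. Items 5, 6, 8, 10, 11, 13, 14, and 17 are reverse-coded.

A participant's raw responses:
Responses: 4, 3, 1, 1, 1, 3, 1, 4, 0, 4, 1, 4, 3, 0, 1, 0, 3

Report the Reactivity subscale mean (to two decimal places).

Reactivity items: 1, 3, 4, 10.
Of these, item 10 is reverse-coded; on a 0–4 scale, reversed = 4 − raw.
  item 1: 4
  item 3: 1
  item 4: 1
  item 10: 4 − 4 = 0
Sum = 4 + 1 + 1 + 0 = 6
Mean = 6 / 4 = 1.50

1.50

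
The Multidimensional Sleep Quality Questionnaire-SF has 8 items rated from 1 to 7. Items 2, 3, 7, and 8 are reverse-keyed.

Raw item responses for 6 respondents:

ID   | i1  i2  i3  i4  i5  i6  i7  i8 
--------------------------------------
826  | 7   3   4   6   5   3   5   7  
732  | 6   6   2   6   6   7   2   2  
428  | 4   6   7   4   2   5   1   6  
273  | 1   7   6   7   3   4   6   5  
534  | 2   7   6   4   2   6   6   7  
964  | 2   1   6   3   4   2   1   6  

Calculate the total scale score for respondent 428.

27

Respondent 428 raw: 4, 6, 7, 4, 2, 5, 1, 6.
Reverse-coded (reversed = (1+7) − raw = 8 − raw):
  item 1: 4
  item 2: 8 − 6 = 2
  item 3: 8 − 7 = 1
  item 4: 4
  item 5: 2
  item 6: 5
  item 7: 8 − 1 = 7
  item 8: 8 − 6 = 2
Sum = 4 + 2 + 1 + 4 + 2 + 5 + 7 + 2 = 27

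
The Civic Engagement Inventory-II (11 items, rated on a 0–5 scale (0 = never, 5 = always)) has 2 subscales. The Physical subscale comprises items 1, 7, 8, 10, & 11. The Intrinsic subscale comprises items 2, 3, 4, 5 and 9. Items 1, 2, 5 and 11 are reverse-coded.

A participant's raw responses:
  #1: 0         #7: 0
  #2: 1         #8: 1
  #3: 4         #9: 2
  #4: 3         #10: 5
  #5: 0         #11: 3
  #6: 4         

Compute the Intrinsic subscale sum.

18

Intrinsic items: 2, 3, 4, 5, 9.
Of these, items 2 and 5 are reverse-coded; reverse-coded value = 5 − response.
  item 2: 5 − 1 = 4
  item 3: 4
  item 4: 3
  item 5: 5 − 0 = 5
  item 9: 2
Sum = 4 + 4 + 3 + 5 + 2 = 18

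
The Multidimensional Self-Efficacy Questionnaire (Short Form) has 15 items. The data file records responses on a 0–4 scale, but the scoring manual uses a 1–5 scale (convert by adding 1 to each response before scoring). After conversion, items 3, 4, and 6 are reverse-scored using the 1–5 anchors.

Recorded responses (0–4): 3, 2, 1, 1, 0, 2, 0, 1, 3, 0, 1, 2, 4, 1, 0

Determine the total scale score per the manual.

40

Convert to 1–5: 4, 3, 2, 2, 1, 3, 1, 2, 4, 1, 2, 3, 5, 2, 1
Reverse-coded (on a 1–5 scale, reversed = 6 − raw):
  item 3: 6 − 2 = 4
  item 4: 6 − 2 = 4
  item 6: 6 − 3 = 3
Scored: 4, 3, 4, 4, 1, 3, 1, 2, 4, 1, 2, 3, 5, 2, 1
Total = 40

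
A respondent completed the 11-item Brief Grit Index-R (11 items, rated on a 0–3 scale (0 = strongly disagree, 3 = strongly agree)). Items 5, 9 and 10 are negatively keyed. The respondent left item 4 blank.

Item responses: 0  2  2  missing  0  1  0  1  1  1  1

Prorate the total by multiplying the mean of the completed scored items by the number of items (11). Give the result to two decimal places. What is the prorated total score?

Reverse-coded (reversed = (0+3) − raw = 3 − raw):
  item 5: 3 − 0 = 3
  item 9: 3 − 1 = 2
  item 10: 3 − 1 = 2
Completed scored items (10 of 11): 0, 2, 2, 3, 1, 0, 1, 2, 2, 1; sum = 14.
Person mean = 14 / 10 ≈ 1.4000
Prorated total = (14 / 10) × 11 = 15.40 (to 2 dp)

15.40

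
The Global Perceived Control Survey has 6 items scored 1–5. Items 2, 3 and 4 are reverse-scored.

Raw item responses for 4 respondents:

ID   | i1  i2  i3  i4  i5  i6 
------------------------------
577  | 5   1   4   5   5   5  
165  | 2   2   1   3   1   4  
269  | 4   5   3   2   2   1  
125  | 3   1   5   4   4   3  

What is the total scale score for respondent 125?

18

Respondent 125 raw: 3, 1, 5, 4, 4, 3.
Reverse-coded (reverse-coded value = 6 − response):
  item 1: 3
  item 2: 6 − 1 = 5
  item 3: 6 − 5 = 1
  item 4: 6 − 4 = 2
  item 5: 4
  item 6: 3
Sum = 3 + 5 + 1 + 2 + 4 + 3 = 18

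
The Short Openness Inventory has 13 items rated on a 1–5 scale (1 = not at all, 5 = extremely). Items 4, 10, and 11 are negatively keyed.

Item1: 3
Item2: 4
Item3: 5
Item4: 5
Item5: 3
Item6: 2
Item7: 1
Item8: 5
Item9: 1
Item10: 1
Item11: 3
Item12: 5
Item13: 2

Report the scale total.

40

Raw sum = 40. Negatively keyed items: 4, 10, 11; their raw sum = 9.
Each reversal replaces raw with 6 − raw, changing the total by 6 − 2·raw per item.
Total = 40 + 3·6 − 2·9 = 40 + 18 − 18 = 40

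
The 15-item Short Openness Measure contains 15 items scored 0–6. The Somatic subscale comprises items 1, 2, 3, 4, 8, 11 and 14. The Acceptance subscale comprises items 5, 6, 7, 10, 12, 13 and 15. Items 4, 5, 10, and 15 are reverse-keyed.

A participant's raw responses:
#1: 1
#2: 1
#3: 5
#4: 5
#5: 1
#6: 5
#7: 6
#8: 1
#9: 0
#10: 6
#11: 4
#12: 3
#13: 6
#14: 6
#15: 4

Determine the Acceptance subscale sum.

27

Acceptance items: 5, 6, 7, 10, 12, 13, 15.
Of these, items 5, 10, & 15 are reverse-keyed; on a 0–6 scale, reversed = 6 − raw.
  item 5: 6 − 1 = 5
  item 6: 5
  item 7: 6
  item 10: 6 − 6 = 0
  item 12: 3
  item 13: 6
  item 15: 6 − 4 = 2
Sum = 5 + 5 + 6 + 0 + 3 + 6 + 2 = 27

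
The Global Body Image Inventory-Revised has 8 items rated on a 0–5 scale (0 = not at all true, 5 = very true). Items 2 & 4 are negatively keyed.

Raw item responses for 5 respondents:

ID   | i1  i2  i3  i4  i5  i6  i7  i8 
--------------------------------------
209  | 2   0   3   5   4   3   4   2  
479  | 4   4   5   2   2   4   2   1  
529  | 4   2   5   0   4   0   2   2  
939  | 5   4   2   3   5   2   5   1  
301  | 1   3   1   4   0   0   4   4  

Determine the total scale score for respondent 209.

23

Respondent 209 raw: 2, 0, 3, 5, 4, 3, 4, 2.
Reverse-coded (reversed = (0+5) − raw = 5 − raw):
  item 1: 2
  item 2: 5 − 0 = 5
  item 3: 3
  item 4: 5 − 5 = 0
  item 5: 4
  item 6: 3
  item 7: 4
  item 8: 2
Sum = 2 + 5 + 3 + 0 + 4 + 3 + 4 + 2 = 23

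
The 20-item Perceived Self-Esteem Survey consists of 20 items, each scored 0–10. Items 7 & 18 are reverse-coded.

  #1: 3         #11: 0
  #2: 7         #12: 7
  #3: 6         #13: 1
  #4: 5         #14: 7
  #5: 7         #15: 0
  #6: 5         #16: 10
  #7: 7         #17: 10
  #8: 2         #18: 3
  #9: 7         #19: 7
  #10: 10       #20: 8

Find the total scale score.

112

Raw sum = 112. Reverse-coded items: 7, 18; their raw sum = 10.
Each reversal replaces raw with 10 − raw, changing the total by 10 − 2·raw per item.
Total = 112 + 2·10 − 2·10 = 112 + 20 − 20 = 112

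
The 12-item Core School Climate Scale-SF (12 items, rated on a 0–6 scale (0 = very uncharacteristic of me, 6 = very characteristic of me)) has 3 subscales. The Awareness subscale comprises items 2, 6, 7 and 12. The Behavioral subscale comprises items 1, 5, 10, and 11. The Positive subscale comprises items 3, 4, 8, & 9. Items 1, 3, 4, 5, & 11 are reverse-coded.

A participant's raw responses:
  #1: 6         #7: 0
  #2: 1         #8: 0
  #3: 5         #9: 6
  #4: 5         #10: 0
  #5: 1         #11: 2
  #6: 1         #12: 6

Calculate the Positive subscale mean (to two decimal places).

2.00

Positive items: 3, 4, 8, 9.
Of these, items 3 & 4 are reverse-coded; reverse-coded value = 6 − response.
  item 3: 6 − 5 = 1
  item 4: 6 − 5 = 1
  item 8: 0
  item 9: 6
Sum = 1 + 1 + 0 + 6 = 8
Mean = 8 / 4 = 2.00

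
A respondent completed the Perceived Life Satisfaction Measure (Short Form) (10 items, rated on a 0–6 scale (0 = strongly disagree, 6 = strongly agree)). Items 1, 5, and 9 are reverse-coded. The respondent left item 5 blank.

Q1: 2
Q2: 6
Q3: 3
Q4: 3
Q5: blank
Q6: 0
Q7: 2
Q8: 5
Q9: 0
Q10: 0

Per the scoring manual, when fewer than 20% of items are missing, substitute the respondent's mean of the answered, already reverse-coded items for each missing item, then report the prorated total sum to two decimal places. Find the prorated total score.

32.22

Reverse-coded (reversed = (0+6) − raw = 6 − raw):
  item 1: 6 − 2 = 4
  item 9: 6 − 0 = 6
Completed scored items (9 of 10): 4, 6, 3, 3, 0, 2, 5, 6, 0; sum = 29.
Person mean = 29 / 9 ≈ 3.2222
Prorated total = (29 / 9) × 10 = 32.22 (to 2 dp)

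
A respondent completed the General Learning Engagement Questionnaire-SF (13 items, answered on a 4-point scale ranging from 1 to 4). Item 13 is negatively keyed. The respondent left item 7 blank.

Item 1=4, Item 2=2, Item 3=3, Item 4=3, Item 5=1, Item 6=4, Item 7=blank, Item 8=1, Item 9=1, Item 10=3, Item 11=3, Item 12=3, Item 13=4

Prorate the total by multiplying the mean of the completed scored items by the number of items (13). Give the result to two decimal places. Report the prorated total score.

31.42

Reverse-coded (on a 1–4 scale, reversed = 5 − raw):
  item 13: 5 − 4 = 1
Completed scored items (12 of 13): 4, 2, 3, 3, 1, 4, 1, 1, 3, 3, 3, 1; sum = 29.
Person mean = 29 / 12 ≈ 2.4167
Prorated total = (29 / 12) × 13 = 31.42 (to 2 dp)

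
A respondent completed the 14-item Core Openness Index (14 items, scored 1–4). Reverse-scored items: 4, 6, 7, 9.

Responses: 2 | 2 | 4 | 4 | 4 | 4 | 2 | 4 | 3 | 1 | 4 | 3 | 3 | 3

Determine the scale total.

Raw sum = 43. Reverse-scored items: 4, 6, 7, 9; their raw sum = 13.
Each reversal replaces raw with 5 − raw, changing the total by 5 − 2·raw per item.
Total = 43 + 4·5 − 2·13 = 43 + 20 − 26 = 37

37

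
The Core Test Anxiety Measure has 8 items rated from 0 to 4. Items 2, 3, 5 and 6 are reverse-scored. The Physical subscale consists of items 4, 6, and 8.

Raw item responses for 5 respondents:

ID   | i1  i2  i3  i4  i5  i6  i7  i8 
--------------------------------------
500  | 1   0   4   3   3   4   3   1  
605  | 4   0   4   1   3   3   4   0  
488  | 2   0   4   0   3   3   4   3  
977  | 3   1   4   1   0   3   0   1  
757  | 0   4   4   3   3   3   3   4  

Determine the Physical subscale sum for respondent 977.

3

Respondent 977 raw: 3, 1, 4, 1, 0, 3, 0, 1.
Physical items: 4, 6, 8.
Reverse-coded (reversed = (0+4) − raw = 4 − raw):
  item 4: 1
  item 6: 4 − 3 = 1
  item 8: 1
Sum = 1 + 1 + 1 = 3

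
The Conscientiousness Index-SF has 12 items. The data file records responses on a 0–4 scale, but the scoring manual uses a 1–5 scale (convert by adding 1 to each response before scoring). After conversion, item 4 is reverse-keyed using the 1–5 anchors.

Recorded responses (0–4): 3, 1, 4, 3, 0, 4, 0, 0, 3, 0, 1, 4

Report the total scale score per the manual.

33

Convert to 1–5: 4, 2, 5, 4, 1, 5, 1, 1, 4, 1, 2, 5
Reverse-coded (reversed = (1+5) − raw = 6 − raw):
  item 4: 6 − 4 = 2
Scored: 4, 2, 5, 2, 1, 5, 1, 1, 4, 1, 2, 5
Total = 33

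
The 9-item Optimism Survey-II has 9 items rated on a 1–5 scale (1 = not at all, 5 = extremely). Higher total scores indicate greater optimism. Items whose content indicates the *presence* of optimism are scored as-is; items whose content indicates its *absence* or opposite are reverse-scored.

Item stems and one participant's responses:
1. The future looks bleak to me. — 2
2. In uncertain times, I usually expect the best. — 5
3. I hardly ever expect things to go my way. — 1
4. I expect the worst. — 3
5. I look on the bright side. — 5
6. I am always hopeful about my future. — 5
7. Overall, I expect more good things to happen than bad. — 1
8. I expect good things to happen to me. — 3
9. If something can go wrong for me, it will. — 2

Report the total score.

35

Items 1, 3, 4, 9 describe the absence/opposite of optimism → reverse-score.
on a 1–5 scale, reversed = 6 − raw.
  item 1: 6 − 2 = 4
  item 2: 5
  item 3: 6 − 1 = 5
  item 4: 6 − 3 = 3
  item 5: 5
  item 6: 5
  item 7: 1
  item 8: 3
  item 9: 6 − 2 = 4
Total = 4 + 5 + 5 + 3 + 5 + 5 + 1 + 3 + 4 = 35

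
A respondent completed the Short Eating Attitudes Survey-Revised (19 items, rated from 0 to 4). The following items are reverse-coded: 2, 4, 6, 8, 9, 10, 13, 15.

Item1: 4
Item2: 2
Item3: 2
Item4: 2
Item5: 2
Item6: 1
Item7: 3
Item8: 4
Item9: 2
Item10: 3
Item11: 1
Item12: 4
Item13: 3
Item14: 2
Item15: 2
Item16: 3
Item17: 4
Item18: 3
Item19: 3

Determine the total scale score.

Reverse-coded items use 4 − raw:
  item 2: 4 − 2 = 2
  item 4: 4 − 2 = 2
  item 6: 4 − 1 = 3
  item 8: 4 − 4 = 0
  item 9: 4 − 2 = 2
  item 10: 4 − 3 = 1
  item 13: 4 − 3 = 1
  item 15: 4 − 2 = 2
Scored responses: 4, 2, 2, 2, 2, 3, 3, 0, 2, 1, 1, 4, 1, 2, 2, 3, 4, 3, 3
Total = 4 + 2 + 2 + 2 + 2 + 3 + 3 + 0 + 2 + 1 + 1 + 4 + 1 + 2 + 2 + 3 + 4 + 3 + 3 = 44

44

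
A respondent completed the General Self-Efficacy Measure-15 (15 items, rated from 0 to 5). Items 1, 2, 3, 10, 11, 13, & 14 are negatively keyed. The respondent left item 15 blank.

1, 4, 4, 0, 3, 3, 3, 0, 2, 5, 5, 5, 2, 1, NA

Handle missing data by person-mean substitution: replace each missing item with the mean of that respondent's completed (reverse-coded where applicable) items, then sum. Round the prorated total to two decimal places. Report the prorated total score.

Reverse-coded (on a 0–5 scale, reversed = 5 − raw):
  item 1: 5 − 1 = 4
  item 2: 5 − 4 = 1
  item 3: 5 − 4 = 1
  item 10: 5 − 5 = 0
  item 11: 5 − 5 = 0
  item 13: 5 − 2 = 3
  item 14: 5 − 1 = 4
Completed scored items (14 of 15): 4, 1, 1, 0, 3, 3, 3, 0, 2, 0, 0, 5, 3, 4; sum = 29.
Person mean = 29 / 14 ≈ 2.0714
Prorated total = (29 / 14) × 15 = 31.07 (to 2 dp)

31.07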